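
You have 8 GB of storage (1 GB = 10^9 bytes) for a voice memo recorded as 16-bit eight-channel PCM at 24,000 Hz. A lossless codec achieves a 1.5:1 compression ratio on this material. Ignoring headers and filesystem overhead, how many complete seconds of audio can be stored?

Uncompressed byte rate = 24,000 × 2 × 8 = 384,000 bytes/s.
After 1.5:1 compression, effective rate ≈ 256000 bytes/s.
Capacity = 8 × 1,000,000,000 = 8,000,000,000 bytes.
8,000,000,000 / effective rate ≈ 31250 s → 31,250 seconds.

31,250 seconds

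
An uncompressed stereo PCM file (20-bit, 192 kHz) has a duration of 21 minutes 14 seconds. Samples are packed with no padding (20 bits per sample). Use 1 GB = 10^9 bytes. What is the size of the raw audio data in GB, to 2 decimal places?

Duration = 21 minutes 14 seconds = 1,274 s.
Bits = 192,000 × 1,274 × 20 × 2 = 9,784,320,000 bits = 1,223,040,000 bytes.
1,223,040,000 / 1,000,000,000 = 1.22 GB.

1.22 GB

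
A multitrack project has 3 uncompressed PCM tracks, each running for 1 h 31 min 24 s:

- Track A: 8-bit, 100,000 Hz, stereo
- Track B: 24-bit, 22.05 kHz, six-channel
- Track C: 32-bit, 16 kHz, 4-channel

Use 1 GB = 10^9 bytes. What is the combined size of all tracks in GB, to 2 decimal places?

4.68 GB

1 h 31 min 24 s = 5,484 s.
Track A: 100,000 × 5,484 × 1 × 2 = 1,096,800,000 bytes.
Track B: 22,050 × 5,484 × 3 × 6 = 2,176,599,600 bytes.
Track C: 16,000 × 5,484 × 4 × 4 = 1,403,904,000 bytes.
Total = 4,677,303,600 bytes = 4.68 GB.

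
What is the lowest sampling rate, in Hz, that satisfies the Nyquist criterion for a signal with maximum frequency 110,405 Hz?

Minimum sample rate = 2 × 110,405 Hz = 220,810 Hz.

220,810 Hz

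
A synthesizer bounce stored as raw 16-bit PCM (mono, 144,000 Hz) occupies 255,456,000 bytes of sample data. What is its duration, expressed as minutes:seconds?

Byte rate = 144,000 × 2 × 1 = 288,000 bytes/s.
Duration = 255,456,000 / 288,000 = 887 s.
887 s = 14:47.

14:47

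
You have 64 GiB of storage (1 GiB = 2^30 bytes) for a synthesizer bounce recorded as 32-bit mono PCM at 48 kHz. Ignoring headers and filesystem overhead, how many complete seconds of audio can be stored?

Uncompressed byte rate = 48,000 × 4 × 1 = 192,000 bytes/s.
Capacity = 64 × 1,073,741,824 = 68,719,476,736 bytes.
68,719,476,736 / 192,000 ≈ 357913.94 s → 357,913 seconds.

357,913 seconds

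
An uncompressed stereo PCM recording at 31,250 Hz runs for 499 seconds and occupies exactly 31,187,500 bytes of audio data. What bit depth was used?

8 bits

Bytes per sample = 31,187,500 / (31,250 × 499 × 2) = 31,187,500 / 31,187,500 = 1.
Bit depth = 1 × 8 = 8 bits.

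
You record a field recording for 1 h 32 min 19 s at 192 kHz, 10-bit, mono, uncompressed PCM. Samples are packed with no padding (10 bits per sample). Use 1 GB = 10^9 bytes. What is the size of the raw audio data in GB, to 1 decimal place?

Duration = 1 h 32 min 19 s = 5,539 s.
Bits = 192,000 × 5,539 × 10 × 1 = 10,634,880,000 bits = 1,329,360,000 bytes.
1,329,360,000 / 1,000,000,000 = 1.3 GB.

1.3 GB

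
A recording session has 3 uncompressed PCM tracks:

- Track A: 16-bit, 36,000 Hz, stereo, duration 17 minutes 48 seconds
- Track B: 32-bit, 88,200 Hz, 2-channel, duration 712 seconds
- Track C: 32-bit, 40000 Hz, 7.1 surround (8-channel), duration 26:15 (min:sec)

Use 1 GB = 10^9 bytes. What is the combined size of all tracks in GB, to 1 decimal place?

Track A: 17 minutes 48 seconds = 1,068 s; 36,000 × 1,068 × 2 × 2 = 153,792,000 bytes.
Track B: 88,200 × 712 × 4 × 2 = 502,387,200 bytes.
Track C: 26:15 (min:sec) = 1,575 s; 40,000 × 1,575 × 4 × 8 = 2,016,000,000 bytes.
Total = 2,672,179,200 bytes = 2.7 GB.

2.7 GB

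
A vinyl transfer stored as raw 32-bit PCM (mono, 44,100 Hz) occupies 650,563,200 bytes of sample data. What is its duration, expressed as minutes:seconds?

Byte rate = 44,100 × 4 × 1 = 176,400 bytes/s.
Duration = 650,563,200 / 176,400 = 3,688 s.
3,688 s = 61:28.

61:28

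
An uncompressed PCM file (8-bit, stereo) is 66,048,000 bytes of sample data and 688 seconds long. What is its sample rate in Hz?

Bytes = sample_rate × seconds × bytes_per_sample × channels.
sample_rate = 66,048,000 / (688 × 1 × 2) = 66,048,000 / 1,376 = 48,000 Hz.

48,000 Hz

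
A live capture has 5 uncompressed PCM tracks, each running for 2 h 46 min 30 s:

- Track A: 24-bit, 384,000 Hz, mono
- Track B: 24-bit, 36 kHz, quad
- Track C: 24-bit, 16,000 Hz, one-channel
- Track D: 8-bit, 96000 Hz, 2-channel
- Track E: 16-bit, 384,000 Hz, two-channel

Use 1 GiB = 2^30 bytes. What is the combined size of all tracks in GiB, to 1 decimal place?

2 h 46 min 30 s = 9,990 s.
Track A: 384,000 × 9,990 × 3 × 1 = 11,508,480,000 bytes.
Track B: 36,000 × 9,990 × 3 × 4 = 4,315,680,000 bytes.
Track C: 16,000 × 9,990 × 3 × 1 = 479,520,000 bytes.
Track D: 96,000 × 9,990 × 1 × 2 = 1,918,080,000 bytes.
Track E: 384,000 × 9,990 × 2 × 2 = 15,344,640,000 bytes.
Total = 33,566,400,000 bytes = 31.3 GiB.

31.3 GiB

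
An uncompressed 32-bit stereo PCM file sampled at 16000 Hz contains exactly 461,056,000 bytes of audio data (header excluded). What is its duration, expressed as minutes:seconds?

Byte rate = 16,000 × 4 × 2 = 128,000 bytes/s.
Duration = 461,056,000 / 128,000 = 3,602 s.
3,602 s = 60:02.

60:02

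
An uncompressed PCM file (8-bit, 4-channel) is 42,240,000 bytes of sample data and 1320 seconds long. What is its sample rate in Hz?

Bytes = sample_rate × seconds × bytes_per_sample × channels.
sample_rate = 42,240,000 / (1,320 × 1 × 4) = 42,240,000 / 5,280 = 8,000 Hz.

8,000 Hz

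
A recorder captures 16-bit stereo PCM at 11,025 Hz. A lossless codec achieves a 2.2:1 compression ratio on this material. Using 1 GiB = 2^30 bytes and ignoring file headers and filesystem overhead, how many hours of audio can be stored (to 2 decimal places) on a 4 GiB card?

Uncompressed byte rate = 11,025 × 2 × 2 = 44,100 bytes/s.
After 2.2:1 compression, effective rate ≈ 20045.45 bytes/s.
Capacity = 4 × 1,073,741,824 = 4,294,967,296 bytes.
4,294,967,296 / effective rate ≈ 214261.41 s → 59.52 hours.

59.52 hours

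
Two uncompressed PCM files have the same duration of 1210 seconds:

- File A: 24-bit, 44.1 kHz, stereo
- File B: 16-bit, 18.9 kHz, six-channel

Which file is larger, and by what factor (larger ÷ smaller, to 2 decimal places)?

File A: 44,100 × 3 × 2 = 264,600 bytes/s.
File B: 18,900 × 2 × 6 = 226,800 bytes/s.
File A is larger; ratio = 320,166,000 / 274,428,000 = 1.17.

File A, by a factor of 1.17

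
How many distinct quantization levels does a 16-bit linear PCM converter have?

65,536 levels

2^16 = 65,536.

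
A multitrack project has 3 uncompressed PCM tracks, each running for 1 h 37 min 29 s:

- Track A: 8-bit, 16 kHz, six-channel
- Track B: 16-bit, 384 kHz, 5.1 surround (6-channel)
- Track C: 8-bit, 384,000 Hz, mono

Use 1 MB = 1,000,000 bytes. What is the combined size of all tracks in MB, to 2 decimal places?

29759.71 MB

1 h 37 min 29 s = 5,849 s.
Track A: 16,000 × 5,849 × 1 × 6 = 561,504,000 bytes.
Track B: 384,000 × 5,849 × 2 × 6 = 26,952,192,000 bytes.
Track C: 384,000 × 5,849 × 1 × 1 = 2,246,016,000 bytes.
Total = 29,759,712,000 bytes = 29759.71 MB.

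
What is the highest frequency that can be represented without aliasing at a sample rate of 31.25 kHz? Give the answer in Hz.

15,625 Hz

Nyquist frequency = sample rate / 2 = 31,250 / 2 = 15,625 Hz.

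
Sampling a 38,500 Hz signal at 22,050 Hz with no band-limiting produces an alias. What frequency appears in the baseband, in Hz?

Nyquist = 22,050/2 = 11,025 Hz; 38,500 Hz exceeds it.
Alias = |38,500 − 2×22,050| = |38,500 − 44,100| = 5,600 Hz.

5,600 Hz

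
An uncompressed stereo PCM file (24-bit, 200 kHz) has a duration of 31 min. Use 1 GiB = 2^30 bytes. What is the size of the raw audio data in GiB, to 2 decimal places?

2.08 GiB

Duration = 31 min = 1,860 s.
Bytes = 200,000 samples/s × 1,860 s × 3 bytes/sample × 2 ch = 2,232,000,000 bytes.
2,232,000,000 / 1,073,741,824 = 2.08 GiB.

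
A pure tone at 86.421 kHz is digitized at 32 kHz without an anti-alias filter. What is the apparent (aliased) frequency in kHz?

Nyquist = 32,000/2 = 16,000 Hz; 86,421 Hz exceeds it.
Alias = |86,421 − 3×32,000| = |86,421 − 96,000| = 9,579 Hz = 9.579 kHz.

9.579 kHz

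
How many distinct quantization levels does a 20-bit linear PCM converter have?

1,048,576 levels

2^20 = 1,048,576.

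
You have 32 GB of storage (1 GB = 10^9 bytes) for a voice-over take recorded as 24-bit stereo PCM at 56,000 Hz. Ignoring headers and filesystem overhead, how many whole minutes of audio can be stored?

1,587 minutes

Uncompressed byte rate = 56,000 × 3 × 2 = 336,000 bytes/s.
Capacity = 32 × 1,000,000,000 = 32,000,000,000 bytes.
32,000,000,000 / 336,000 ≈ 95238.1 s → 1,587 minutes.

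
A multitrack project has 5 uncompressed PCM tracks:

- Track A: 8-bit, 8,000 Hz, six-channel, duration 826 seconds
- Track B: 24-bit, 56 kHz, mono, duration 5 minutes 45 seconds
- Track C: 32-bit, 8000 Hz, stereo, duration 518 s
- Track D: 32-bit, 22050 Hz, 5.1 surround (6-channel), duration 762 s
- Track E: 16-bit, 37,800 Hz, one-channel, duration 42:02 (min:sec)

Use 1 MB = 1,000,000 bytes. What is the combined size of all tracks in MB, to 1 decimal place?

Track A: 8,000 × 826 × 1 × 6 = 39,648,000 bytes.
Track B: 5 minutes 45 seconds = 345 s; 56,000 × 345 × 3 × 1 = 57,960,000 bytes.
Track C: 8,000 × 518 × 4 × 2 = 33,152,000 bytes.
Track D: 22,050 × 762 × 4 × 6 = 403,250,400 bytes.
Track E: 42:02 (min:sec) = 2,522 s; 37,800 × 2,522 × 2 × 1 = 190,663,200 bytes.
Total = 724,673,600 bytes = 724.7 MB.

724.7 MB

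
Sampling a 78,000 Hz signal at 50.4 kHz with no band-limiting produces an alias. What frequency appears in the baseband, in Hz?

Nyquist = 50,400/2 = 25,200 Hz; 78,000 Hz exceeds it.
Alias = |78,000 − 2×50,400| = |78,000 − 100,800| = 22,800 Hz.

22,800 Hz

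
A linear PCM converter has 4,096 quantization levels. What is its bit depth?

12 bits

log2(4,096) = 12.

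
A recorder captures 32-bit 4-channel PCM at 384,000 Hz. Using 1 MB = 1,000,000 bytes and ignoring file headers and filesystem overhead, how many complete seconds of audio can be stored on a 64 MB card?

10 seconds

Uncompressed byte rate = 384,000 × 4 × 4 = 6,144,000 bytes/s.
Capacity = 64 × 1,000,000 = 64,000,000 bytes.
64,000,000 / 6,144,000 ≈ 10.42 s → 10 seconds.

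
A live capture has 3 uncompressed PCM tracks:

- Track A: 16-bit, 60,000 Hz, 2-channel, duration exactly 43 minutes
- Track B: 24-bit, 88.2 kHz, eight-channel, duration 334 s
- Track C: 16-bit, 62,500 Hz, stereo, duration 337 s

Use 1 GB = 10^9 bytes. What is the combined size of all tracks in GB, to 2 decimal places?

1.41 GB

Track A: exactly 43 minutes = 2,580 s; 60,000 × 2,580 × 2 × 2 = 619,200,000 bytes.
Track B: 88,200 × 334 × 3 × 8 = 707,011,200 bytes.
Track C: 62,500 × 337 × 2 × 2 = 84,250,000 bytes.
Total = 1,410,461,200 bytes = 1.41 GB.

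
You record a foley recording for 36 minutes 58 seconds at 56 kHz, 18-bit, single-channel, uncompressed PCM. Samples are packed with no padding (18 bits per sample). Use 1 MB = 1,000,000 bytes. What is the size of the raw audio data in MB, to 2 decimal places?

279.47 MB

Duration = 36 minutes 58 seconds = 2,218 s.
Bits = 56,000 × 2,218 × 18 × 1 = 2,235,744,000 bits = 279,468,000 bytes.
279,468,000 / 1,000,000 = 279.47 MB.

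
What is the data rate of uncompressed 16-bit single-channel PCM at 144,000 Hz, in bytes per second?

Bit rate = 144,000 × 16 × 1 = 2,304,000 bits/s.
2,304,000 / 8 = 288,000 bytes/s.

288,000 bytes/s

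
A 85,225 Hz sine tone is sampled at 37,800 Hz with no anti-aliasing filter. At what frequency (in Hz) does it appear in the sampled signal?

Nyquist = 37,800/2 = 18,900 Hz; 85,225 Hz exceeds it.
Alias = |85,225 − 2×37,800| = |85,225 − 75,600| = 9,625 Hz.

9,625 Hz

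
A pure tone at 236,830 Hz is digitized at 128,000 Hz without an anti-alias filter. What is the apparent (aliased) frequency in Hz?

Nyquist = 128,000/2 = 64,000 Hz; 236,830 Hz exceeds it.
Alias = |236,830 − 2×128,000| = |236,830 − 256,000| = 19,170 Hz.

19,170 Hz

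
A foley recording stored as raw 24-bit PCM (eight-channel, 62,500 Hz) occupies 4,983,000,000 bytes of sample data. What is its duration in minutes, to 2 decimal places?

Byte rate = 62,500 × 3 × 8 = 1,500,000 bytes/s.
Duration = 4,983,000,000 / 1,500,000 = 3,322 s.
3,322 s / 60 = 55.37 minutes.

55.37 minutes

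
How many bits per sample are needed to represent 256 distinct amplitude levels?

8 bits

log2(256) = 8.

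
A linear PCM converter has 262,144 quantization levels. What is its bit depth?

18 bits

log2(262,144) = 18.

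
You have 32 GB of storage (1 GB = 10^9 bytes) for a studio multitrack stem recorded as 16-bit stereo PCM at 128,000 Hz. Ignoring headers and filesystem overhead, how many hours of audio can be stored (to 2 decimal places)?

17.36 hours

Uncompressed byte rate = 128,000 × 2 × 2 = 512,000 bytes/s.
Capacity = 32 × 1,000,000,000 = 32,000,000,000 bytes.
32,000,000,000 / 512,000 ≈ 62500 s → 17.36 hours.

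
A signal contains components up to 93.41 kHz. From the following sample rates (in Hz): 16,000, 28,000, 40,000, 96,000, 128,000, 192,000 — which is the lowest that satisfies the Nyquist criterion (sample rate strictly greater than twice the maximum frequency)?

192,000 Hz

Need sample rate > 2 × 93,410 = 186,820 Hz.
Lowest listed rate above 186,820 Hz is 192,000 Hz.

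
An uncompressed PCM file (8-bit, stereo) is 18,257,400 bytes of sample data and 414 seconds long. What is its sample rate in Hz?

22,050 Hz

Bytes = sample_rate × seconds × bytes_per_sample × channels.
sample_rate = 18,257,400 / (414 × 1 × 2) = 18,257,400 / 828 = 22,050 Hz.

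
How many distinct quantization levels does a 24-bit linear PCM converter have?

2^24 = 16,777,216.

16,777,216 levels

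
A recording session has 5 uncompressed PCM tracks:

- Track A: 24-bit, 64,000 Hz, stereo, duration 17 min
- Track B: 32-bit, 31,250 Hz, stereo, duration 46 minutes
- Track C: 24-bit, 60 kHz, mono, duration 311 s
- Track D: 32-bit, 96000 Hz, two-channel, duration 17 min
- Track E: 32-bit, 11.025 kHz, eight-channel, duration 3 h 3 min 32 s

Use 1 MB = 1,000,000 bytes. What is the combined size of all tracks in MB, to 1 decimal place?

Track A: 17 min = 1,020 s; 64,000 × 1,020 × 3 × 2 = 391,680,000 bytes.
Track B: 46 minutes = 2,760 s; 31,250 × 2,760 × 4 × 2 = 690,000,000 bytes.
Track C: 60,000 × 311 × 3 × 1 = 55,980,000 bytes.
Track D: 17 min = 1,020 s; 96,000 × 1,020 × 4 × 2 = 783,360,000 bytes.
Track E: 3 h 3 min 32 s = 11,012 s; 11,025 × 11,012 × 4 × 8 = 3,885,033,600 bytes.
Total = 5,806,053,600 bytes = 5806.1 MB.

5806.1 MB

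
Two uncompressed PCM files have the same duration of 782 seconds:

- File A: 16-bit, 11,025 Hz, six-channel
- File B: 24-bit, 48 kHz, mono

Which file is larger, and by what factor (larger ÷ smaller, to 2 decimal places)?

File B, by a factor of 1.09

File A: 11,025 × 2 × 6 = 132,300 bytes/s.
File B: 48,000 × 3 × 1 = 144,000 bytes/s.
File B is larger; ratio = 112,608,000 / 103,458,600 = 1.09.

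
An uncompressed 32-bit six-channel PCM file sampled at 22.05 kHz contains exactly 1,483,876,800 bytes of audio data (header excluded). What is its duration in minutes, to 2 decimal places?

Byte rate = 22,050 × 4 × 6 = 529,200 bytes/s.
Duration = 1,483,876,800 / 529,200 = 2,804 s.
2,804 s / 60 = 46.73 minutes.

46.73 minutes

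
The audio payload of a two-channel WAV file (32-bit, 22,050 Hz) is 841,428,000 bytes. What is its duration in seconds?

Byte rate = 22,050 × 4 × 2 = 176,400 bytes/s.
Duration = 841,428,000 / 176,400 = 4,770 s.

4,770 seconds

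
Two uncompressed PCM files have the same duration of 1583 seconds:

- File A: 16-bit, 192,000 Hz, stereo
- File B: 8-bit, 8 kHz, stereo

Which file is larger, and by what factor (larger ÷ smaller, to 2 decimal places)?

File A: 192,000 × 2 × 2 = 768,000 bytes/s.
File B: 8,000 × 1 × 2 = 16,000 bytes/s.
File A is larger; ratio = 1,215,744,000 / 25,328,000 = 48.00.

File A, by a factor of 48.00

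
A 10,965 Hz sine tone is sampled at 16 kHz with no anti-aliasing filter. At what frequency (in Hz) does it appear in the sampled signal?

5,035 Hz

Nyquist = 16,000/2 = 8,000 Hz; 10,965 Hz exceeds it.
Alias = |10,965 − 1×16,000| = |10,965 − 16,000| = 5,035 Hz.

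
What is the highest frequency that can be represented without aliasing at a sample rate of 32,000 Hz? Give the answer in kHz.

Nyquist frequency = sample rate / 2 = 32,000 / 2 = 16 kHz.

16 kHz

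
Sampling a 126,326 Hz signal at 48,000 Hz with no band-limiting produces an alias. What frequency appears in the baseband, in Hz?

17,674 Hz

Nyquist = 48,000/2 = 24,000 Hz; 126,326 Hz exceeds it.
Alias = |126,326 − 3×48,000| = |126,326 − 144,000| = 17,674 Hz.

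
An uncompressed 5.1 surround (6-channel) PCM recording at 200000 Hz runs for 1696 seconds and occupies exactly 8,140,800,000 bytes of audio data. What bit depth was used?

Bytes per sample = 8,140,800,000 / (200,000 × 1,696 × 6) = 8,140,800,000 / 2,035,200,000 = 4.
Bit depth = 4 × 8 = 32 bits.

32 bits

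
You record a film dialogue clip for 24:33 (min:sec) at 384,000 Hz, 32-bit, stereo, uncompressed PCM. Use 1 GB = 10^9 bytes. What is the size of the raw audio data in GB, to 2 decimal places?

4.53 GB

Duration = 24:33 (min:sec) = 1,473 s.
Bytes = 384,000 samples/s × 1,473 s × 4 bytes/sample × 2 ch = 4,525,056,000 bytes.
4,525,056,000 / 1,000,000,000 = 4.53 GB.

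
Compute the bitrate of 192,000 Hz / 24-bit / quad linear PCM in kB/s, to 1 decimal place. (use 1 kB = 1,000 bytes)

2304.0 kB/s

Bit rate = 192,000 × 24 × 4 = 18,432,000 bits/s.
18,432,000 / 8 = 2,304,000 B/s = 2304.0 kB/s.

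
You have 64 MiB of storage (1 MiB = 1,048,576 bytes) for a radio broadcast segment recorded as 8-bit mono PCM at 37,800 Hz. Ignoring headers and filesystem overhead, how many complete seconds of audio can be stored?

Uncompressed byte rate = 37,800 × 1 × 1 = 37,800 bytes/s.
Capacity = 64 × 1,048,576 = 67,108,864 bytes.
67,108,864 / 37,800 ≈ 1775.37 s → 1,775 seconds.

1,775 seconds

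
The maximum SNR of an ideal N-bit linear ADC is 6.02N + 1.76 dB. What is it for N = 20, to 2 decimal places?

6.02 × 20 + 1.76 = 122.16 dB.

122.16 dB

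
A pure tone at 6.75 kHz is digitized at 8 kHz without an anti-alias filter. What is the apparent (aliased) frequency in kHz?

1.25 kHz

Nyquist = 8,000/2 = 4,000 Hz; 6,750 Hz exceeds it.
Alias = |6,750 − 1×8,000| = |6,750 − 8,000| = 1,250 Hz = 1.25 kHz.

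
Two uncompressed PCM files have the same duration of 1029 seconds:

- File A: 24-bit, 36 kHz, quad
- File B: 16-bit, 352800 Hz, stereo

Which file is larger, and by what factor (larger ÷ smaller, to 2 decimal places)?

File B, by a factor of 3.27

File A: 36,000 × 3 × 4 = 432,000 bytes/s.
File B: 352,800 × 2 × 2 = 1,411,200 bytes/s.
File B is larger; ratio = 1,452,124,800 / 444,528,000 = 3.27.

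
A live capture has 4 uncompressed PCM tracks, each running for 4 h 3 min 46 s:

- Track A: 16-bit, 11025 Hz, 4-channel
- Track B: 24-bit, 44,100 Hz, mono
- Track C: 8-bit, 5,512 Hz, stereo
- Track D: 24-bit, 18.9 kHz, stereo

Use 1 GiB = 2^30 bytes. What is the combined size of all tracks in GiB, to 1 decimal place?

4.7 GiB

4 h 3 min 46 s = 14,626 s.
Track A: 11,025 × 14,626 × 2 × 4 = 1,290,013,200 bytes.
Track B: 44,100 × 14,626 × 3 × 1 = 1,935,019,800 bytes.
Track C: 5,512 × 14,626 × 1 × 2 = 161,237,024 bytes.
Track D: 18,900 × 14,626 × 3 × 2 = 1,658,588,400 bytes.
Total = 5,044,858,424 bytes = 4.7 GiB.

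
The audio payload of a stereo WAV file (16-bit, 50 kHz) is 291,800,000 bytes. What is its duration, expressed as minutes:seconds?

24:19

Byte rate = 50,000 × 2 × 2 = 200,000 bytes/s.
Duration = 291,800,000 / 200,000 = 1,459 s.
1,459 s = 24:19.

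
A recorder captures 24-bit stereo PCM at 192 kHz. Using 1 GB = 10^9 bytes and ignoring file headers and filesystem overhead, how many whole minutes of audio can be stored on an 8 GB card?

Uncompressed byte rate = 192,000 × 3 × 2 = 1,152,000 bytes/s.
Capacity = 8 × 1,000,000,000 = 8,000,000,000 bytes.
8,000,000,000 / 1,152,000 ≈ 6944.44 s → 115 minutes.

115 minutes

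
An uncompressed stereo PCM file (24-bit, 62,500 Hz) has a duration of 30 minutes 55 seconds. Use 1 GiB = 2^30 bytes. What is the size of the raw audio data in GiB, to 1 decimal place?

0.6 GiB

Duration = 30 minutes 55 seconds = 1,855 s.
Bytes = 62,500 samples/s × 1,855 s × 3 bytes/sample × 2 ch = 695,625,000 bytes.
695,625,000 / 1,073,741,824 = 0.6 GiB.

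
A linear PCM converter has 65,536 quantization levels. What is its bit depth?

16 bits

log2(65,536) = 16.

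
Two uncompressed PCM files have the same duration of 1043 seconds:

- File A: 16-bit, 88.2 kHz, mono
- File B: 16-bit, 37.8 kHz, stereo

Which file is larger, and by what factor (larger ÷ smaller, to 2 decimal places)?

File A: 88,200 × 2 × 1 = 176,400 bytes/s.
File B: 37,800 × 2 × 2 = 151,200 bytes/s.
File A is larger; ratio = 183,985,200 / 157,701,600 = 1.17.

File A, by a factor of 1.17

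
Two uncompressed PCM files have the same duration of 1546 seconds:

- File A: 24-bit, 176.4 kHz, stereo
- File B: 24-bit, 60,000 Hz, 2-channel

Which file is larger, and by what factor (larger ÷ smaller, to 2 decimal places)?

File A, by a factor of 2.94

File A: 176,400 × 3 × 2 = 1,058,400 bytes/s.
File B: 60,000 × 3 × 2 = 360,000 bytes/s.
File A is larger; ratio = 1,636,286,400 / 556,560,000 = 2.94.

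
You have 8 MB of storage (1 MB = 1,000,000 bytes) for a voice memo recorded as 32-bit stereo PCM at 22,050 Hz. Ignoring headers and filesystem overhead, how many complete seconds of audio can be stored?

Uncompressed byte rate = 22,050 × 4 × 2 = 176,400 bytes/s.
Capacity = 8 × 1,000,000 = 8,000,000 bytes.
8,000,000 / 176,400 ≈ 45.35 s → 45 seconds.

45 seconds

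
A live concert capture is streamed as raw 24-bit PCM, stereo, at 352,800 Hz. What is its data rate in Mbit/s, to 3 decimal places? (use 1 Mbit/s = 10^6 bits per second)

Bit rate = 352,800 × 24 × 2 = 16,934,400 bits/s.
= 16.934 Mbit/s.

16.934 Mbit/s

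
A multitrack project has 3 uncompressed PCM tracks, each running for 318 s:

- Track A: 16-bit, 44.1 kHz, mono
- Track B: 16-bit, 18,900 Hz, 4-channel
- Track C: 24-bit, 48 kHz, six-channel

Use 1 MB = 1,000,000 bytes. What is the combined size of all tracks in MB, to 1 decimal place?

Track A: 44,100 × 318 × 2 × 1 = 28,047,600 bytes.
Track B: 18,900 × 318 × 2 × 4 = 48,081,600 bytes.
Track C: 48,000 × 318 × 3 × 6 = 274,752,000 bytes.
Total = 350,881,200 bytes = 350.9 MB.

350.9 MB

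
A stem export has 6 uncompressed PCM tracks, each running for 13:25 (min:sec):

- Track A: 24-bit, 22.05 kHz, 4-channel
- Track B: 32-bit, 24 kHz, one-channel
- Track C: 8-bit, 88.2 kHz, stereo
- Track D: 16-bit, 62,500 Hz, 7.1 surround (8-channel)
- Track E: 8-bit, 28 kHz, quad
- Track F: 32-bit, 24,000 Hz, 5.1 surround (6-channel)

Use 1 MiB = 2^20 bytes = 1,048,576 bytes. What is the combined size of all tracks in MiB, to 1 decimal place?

1708.1 MiB

13:25 (min:sec) = 805 s.
Track A: 22,050 × 805 × 3 × 4 = 213,003,000 bytes.
Track B: 24,000 × 805 × 4 × 1 = 77,280,000 bytes.
Track C: 88,200 × 805 × 1 × 2 = 142,002,000 bytes.
Track D: 62,500 × 805 × 2 × 8 = 805,000,000 bytes.
Track E: 28,000 × 805 × 1 × 4 = 90,160,000 bytes.
Track F: 24,000 × 805 × 4 × 6 = 463,680,000 bytes.
Total = 1,791,125,000 bytes = 1708.1 MiB.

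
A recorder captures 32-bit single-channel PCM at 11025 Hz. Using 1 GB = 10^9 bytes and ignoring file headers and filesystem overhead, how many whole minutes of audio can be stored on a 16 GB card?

6,046 minutes

Uncompressed byte rate = 11,025 × 4 × 1 = 44,100 bytes/s.
Capacity = 16 × 1,000,000,000 = 16,000,000,000 bytes.
16,000,000,000 / 44,100 ≈ 362811.79 s → 6,046 minutes.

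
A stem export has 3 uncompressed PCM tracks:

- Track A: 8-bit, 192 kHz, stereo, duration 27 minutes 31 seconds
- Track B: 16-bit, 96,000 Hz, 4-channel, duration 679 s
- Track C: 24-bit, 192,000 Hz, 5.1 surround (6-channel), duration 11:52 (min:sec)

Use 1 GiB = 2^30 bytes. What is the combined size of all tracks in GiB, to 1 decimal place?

Track A: 27 minutes 31 seconds = 1,651 s; 192,000 × 1,651 × 1 × 2 = 633,984,000 bytes.
Track B: 96,000 × 679 × 2 × 4 = 521,472,000 bytes.
Track C: 11:52 (min:sec) = 712 s; 192,000 × 712 × 3 × 6 = 2,460,672,000 bytes.
Total = 3,616,128,000 bytes = 3.4 GiB.

3.4 GiB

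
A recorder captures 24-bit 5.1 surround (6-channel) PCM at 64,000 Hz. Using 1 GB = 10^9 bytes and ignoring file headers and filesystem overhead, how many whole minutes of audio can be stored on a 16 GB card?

231 minutes

Uncompressed byte rate = 64,000 × 3 × 6 = 1,152,000 bytes/s.
Capacity = 16 × 1,000,000,000 = 16,000,000,000 bytes.
16,000,000,000 / 1,152,000 ≈ 13888.89 s → 231 minutes.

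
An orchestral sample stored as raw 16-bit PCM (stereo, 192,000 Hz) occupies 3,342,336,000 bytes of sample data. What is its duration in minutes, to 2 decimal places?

Byte rate = 192,000 × 2 × 2 = 768,000 bytes/s.
Duration = 3,342,336,000 / 768,000 = 4,352 s.
4,352 s / 60 = 72.53 minutes.

72.53 minutes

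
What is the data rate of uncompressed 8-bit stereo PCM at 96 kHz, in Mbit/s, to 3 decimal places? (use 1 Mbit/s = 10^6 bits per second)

1.536 Mbit/s

Bit rate = 96,000 × 8 × 2 = 1,536,000 bits/s.
= 1.536 Mbit/s.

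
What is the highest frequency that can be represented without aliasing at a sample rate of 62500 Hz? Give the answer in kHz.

Nyquist frequency = sample rate / 2 = 62,500 / 2 = 31.25 kHz.

31.25 kHz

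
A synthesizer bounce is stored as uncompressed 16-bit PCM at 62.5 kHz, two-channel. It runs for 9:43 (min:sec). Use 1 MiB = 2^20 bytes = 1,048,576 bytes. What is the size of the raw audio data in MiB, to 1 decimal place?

139.0 MiB

Duration = 9:43 (min:sec) = 583 s.
Bytes = 62,500 samples/s × 583 s × 2 bytes/sample × 2 ch = 145,750,000 bytes.
145,750,000 / 1,048,576 = 139.0 MiB.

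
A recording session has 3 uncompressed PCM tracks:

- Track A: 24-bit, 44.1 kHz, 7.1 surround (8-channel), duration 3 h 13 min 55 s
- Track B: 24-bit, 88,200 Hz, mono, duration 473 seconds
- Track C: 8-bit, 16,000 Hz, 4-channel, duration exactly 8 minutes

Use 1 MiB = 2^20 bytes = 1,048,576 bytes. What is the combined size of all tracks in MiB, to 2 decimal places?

11892.66 MiB

Track A: 3 h 13 min 55 s = 11,635 s; 44,100 × 11,635 × 3 × 8 = 12,314,484,000 bytes.
Track B: 88,200 × 473 × 3 × 1 = 125,155,800 bytes.
Track C: exactly 8 minutes = 480 s; 16,000 × 480 × 1 × 4 = 30,720,000 bytes.
Total = 12,470,359,800 bytes = 11892.66 MiB.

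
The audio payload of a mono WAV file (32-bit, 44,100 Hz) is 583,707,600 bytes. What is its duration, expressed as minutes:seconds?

Byte rate = 44,100 × 4 × 1 = 176,400 bytes/s.
Duration = 583,707,600 / 176,400 = 3,309 s.
3,309 s = 55:09.

55:09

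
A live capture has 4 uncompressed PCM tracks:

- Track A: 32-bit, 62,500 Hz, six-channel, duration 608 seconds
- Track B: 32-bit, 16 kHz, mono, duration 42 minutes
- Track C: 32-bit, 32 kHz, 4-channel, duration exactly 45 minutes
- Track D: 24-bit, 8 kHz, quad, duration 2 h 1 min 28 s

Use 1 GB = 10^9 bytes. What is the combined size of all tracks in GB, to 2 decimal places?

Track A: 62,500 × 608 × 4 × 6 = 912,000,000 bytes.
Track B: 42 minutes = 2,520 s; 16,000 × 2,520 × 4 × 1 = 161,280,000 bytes.
Track C: exactly 45 minutes = 2,700 s; 32,000 × 2,700 × 4 × 4 = 1,382,400,000 bytes.
Track D: 2 h 1 min 28 s = 7,288 s; 8,000 × 7,288 × 3 × 4 = 699,648,000 bytes.
Total = 3,155,328,000 bytes = 3.16 GB.

3.16 GB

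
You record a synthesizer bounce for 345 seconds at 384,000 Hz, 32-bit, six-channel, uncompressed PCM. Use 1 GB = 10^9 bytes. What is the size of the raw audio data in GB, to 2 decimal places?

3.18 GB

Bytes = 384,000 samples/s × 345 s × 4 bytes/sample × 6 ch = 3,179,520,000 bytes.
3,179,520,000 / 1,000,000,000 = 3.18 GB.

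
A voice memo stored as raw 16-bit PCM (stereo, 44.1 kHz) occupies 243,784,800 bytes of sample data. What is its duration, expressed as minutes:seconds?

23:02

Byte rate = 44,100 × 2 × 2 = 176,400 bytes/s.
Duration = 243,784,800 / 176,400 = 1,382 s.
1,382 s = 23:02.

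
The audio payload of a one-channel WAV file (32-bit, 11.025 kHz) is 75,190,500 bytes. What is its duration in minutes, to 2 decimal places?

Byte rate = 11,025 × 4 × 1 = 44,100 bytes/s.
Duration = 75,190,500 / 44,100 = 1,705 s.
1,705 s / 60 = 28.42 minutes.

28.42 minutes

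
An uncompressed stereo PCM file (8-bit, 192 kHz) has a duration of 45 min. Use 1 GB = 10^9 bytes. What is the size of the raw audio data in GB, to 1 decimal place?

Duration = 45 min = 2,700 s.
Bytes = 192,000 samples/s × 2,700 s × 1 bytes/sample × 2 ch = 1,036,800,000 bytes.
1,036,800,000 / 1,000,000,000 = 1.0 GB.

1.0 GB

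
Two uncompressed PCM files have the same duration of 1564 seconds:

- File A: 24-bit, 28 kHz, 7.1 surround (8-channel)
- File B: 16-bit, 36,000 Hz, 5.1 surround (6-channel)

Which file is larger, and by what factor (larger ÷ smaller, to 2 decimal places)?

File A: 28,000 × 3 × 8 = 672,000 bytes/s.
File B: 36,000 × 2 × 6 = 432,000 bytes/s.
File A is larger; ratio = 1,051,008,000 / 675,648,000 = 1.56.

File A, by a factor of 1.56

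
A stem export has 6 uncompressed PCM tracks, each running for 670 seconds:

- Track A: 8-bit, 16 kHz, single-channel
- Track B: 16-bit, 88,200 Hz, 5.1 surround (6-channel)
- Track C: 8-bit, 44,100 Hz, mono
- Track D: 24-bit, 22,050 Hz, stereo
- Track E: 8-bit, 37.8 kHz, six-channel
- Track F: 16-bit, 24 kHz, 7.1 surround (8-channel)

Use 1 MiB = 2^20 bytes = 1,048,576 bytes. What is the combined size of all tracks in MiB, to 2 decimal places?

1189.49 MiB

Track A: 16,000 × 670 × 1 × 1 = 10,720,000 bytes.
Track B: 88,200 × 670 × 2 × 6 = 709,128,000 bytes.
Track C: 44,100 × 670 × 1 × 1 = 29,547,000 bytes.
Track D: 22,050 × 670 × 3 × 2 = 88,641,000 bytes.
Track E: 37,800 × 670 × 1 × 6 = 151,956,000 bytes.
Track F: 24,000 × 670 × 2 × 8 = 257,280,000 bytes.
Total = 1,247,272,000 bytes = 1189.49 MiB.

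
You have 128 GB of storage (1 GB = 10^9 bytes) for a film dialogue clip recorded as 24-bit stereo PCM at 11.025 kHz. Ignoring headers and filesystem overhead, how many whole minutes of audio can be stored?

32,249 minutes

Uncompressed byte rate = 11,025 × 3 × 2 = 66,150 bytes/s.
Capacity = 128 × 1,000,000,000 = 128,000,000,000 bytes.
128,000,000,000 / 66,150 ≈ 1934996.22 s → 32,249 minutes.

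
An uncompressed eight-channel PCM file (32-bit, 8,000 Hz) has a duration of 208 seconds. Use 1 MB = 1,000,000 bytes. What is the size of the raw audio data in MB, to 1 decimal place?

Bytes = 8,000 samples/s × 208 s × 4 bytes/sample × 8 ch = 53,248,000 bytes.
53,248,000 / 1,000,000 = 53.2 MB.

53.2 MB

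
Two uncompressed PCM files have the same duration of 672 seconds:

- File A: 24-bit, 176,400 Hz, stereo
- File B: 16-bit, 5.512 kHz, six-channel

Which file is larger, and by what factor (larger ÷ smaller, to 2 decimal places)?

File A, by a factor of 16.00

File A: 176,400 × 3 × 2 = 1,058,400 bytes/s.
File B: 5,512 × 2 × 6 = 66,144 bytes/s.
File A is larger; ratio = 711,244,800 / 44,448,768 = 16.00.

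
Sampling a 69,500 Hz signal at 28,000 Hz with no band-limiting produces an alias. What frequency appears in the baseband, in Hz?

Nyquist = 28,000/2 = 14,000 Hz; 69,500 Hz exceeds it.
Alias = |69,500 − 2×28,000| = |69,500 − 56,000| = 13,500 Hz.

13,500 Hz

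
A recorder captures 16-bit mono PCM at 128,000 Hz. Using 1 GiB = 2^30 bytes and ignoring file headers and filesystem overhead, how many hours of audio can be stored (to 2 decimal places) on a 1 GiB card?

1.17 hours

Uncompressed byte rate = 128,000 × 2 × 1 = 256,000 bytes/s.
Capacity = 1 × 1,073,741,824 = 1,073,741,824 bytes.
1,073,741,824 / 256,000 ≈ 4194.3 s → 1.17 hours.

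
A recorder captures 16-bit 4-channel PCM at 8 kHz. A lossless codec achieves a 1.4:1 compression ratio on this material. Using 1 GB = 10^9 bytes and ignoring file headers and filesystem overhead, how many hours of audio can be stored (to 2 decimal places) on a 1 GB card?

Uncompressed byte rate = 8,000 × 2 × 4 = 64,000 bytes/s.
After 1.4:1 compression, effective rate ≈ 45714.29 bytes/s.
Capacity = 1 × 1,000,000,000 = 1,000,000,000 bytes.
1,000,000,000 / effective rate ≈ 21875 s → 6.08 hours.

6.08 hours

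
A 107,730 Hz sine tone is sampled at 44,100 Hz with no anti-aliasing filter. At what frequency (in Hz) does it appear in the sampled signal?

Nyquist = 44,100/2 = 22,050 Hz; 107,730 Hz exceeds it.
Alias = |107,730 − 2×44,100| = |107,730 − 88,200| = 19,530 Hz.

19,530 Hz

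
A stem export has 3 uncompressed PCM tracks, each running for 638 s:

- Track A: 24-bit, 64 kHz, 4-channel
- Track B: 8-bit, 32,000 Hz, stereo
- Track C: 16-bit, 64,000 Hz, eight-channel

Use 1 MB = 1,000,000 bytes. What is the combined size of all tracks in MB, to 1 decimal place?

1184.1 MB

Track A: 64,000 × 638 × 3 × 4 = 489,984,000 bytes.
Track B: 32,000 × 638 × 1 × 2 = 40,832,000 bytes.
Track C: 64,000 × 638 × 2 × 8 = 653,312,000 bytes.
Total = 1,184,128,000 bytes = 1184.1 MB.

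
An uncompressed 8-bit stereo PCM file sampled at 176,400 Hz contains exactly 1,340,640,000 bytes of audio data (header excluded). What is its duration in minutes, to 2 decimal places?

Byte rate = 176,400 × 1 × 2 = 352,800 bytes/s.
Duration = 1,340,640,000 / 352,800 = 3,800 s.
3,800 s / 60 = 63.33 minutes.

63.33 minutes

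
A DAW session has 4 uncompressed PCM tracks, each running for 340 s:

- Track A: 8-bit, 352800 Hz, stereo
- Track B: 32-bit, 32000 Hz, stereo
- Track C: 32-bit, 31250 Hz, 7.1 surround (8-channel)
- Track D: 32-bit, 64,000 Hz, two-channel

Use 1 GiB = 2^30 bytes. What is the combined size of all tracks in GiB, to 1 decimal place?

Track A: 352,800 × 340 × 1 × 2 = 239,904,000 bytes.
Track B: 32,000 × 340 × 4 × 2 = 87,040,000 bytes.
Track C: 31,250 × 340 × 4 × 8 = 340,000,000 bytes.
Track D: 64,000 × 340 × 4 × 2 = 174,080,000 bytes.
Total = 841,024,000 bytes = 0.8 GiB.

0.8 GiB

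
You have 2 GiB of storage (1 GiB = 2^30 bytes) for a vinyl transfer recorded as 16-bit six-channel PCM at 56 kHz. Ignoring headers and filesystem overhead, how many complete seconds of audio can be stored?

Uncompressed byte rate = 56,000 × 2 × 6 = 672,000 bytes/s.
Capacity = 2 × 1,073,741,824 = 2,147,483,648 bytes.
2,147,483,648 / 672,000 ≈ 3195.66 s → 3,195 seconds.

3,195 seconds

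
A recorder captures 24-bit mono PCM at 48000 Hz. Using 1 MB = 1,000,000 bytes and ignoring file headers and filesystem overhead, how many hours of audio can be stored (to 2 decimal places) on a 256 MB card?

Uncompressed byte rate = 48,000 × 3 × 1 = 144,000 bytes/s.
Capacity = 256 × 1,000,000 = 256,000,000 bytes.
256,000,000 / 144,000 ≈ 1777.78 s → 0.49 hours.

0.49 hours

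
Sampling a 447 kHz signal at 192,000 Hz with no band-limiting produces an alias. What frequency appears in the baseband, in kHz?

63 kHz

Nyquist = 192,000/2 = 96,000 Hz; 447,000 Hz exceeds it.
Alias = |447,000 − 2×192,000| = |447,000 − 384,000| = 63,000 Hz = 63 kHz.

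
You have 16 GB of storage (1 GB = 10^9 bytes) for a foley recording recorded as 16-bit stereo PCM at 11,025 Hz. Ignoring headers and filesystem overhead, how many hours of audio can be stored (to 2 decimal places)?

100.78 hours

Uncompressed byte rate = 11,025 × 2 × 2 = 44,100 bytes/s.
Capacity = 16 × 1,000,000,000 = 16,000,000,000 bytes.
16,000,000,000 / 44,100 ≈ 362811.79 s → 100.78 hours.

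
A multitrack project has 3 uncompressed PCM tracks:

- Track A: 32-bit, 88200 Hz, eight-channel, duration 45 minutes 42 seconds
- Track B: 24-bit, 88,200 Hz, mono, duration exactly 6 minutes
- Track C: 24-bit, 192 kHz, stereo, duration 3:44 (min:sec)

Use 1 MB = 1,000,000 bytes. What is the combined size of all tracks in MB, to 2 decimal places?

8092.32 MB

Track A: 45 minutes 42 seconds = 2,742 s; 88,200 × 2,742 × 4 × 8 = 7,739,020,800 bytes.
Track B: exactly 6 minutes = 360 s; 88,200 × 360 × 3 × 1 = 95,256,000 bytes.
Track C: 3:44 (min:sec) = 224 s; 192,000 × 224 × 3 × 2 = 258,048,000 bytes.
Total = 8,092,324,800 bytes = 8092.32 MB.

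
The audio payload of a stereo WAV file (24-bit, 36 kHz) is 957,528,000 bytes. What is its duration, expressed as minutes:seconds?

73:53

Byte rate = 36,000 × 3 × 2 = 216,000 bytes/s.
Duration = 957,528,000 / 216,000 = 4,433 s.
4,433 s = 73:53.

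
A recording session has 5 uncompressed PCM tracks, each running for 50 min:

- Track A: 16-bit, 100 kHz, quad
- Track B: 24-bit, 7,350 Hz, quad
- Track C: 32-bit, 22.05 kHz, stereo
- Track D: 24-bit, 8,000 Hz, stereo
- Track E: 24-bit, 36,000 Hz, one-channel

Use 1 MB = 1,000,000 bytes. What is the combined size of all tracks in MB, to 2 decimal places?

3661.80 MB

50 min = 3,000 s.
Track A: 100,000 × 3,000 × 2 × 4 = 2,400,000,000 bytes.
Track B: 7,350 × 3,000 × 3 × 4 = 264,600,000 bytes.
Track C: 22,050 × 3,000 × 4 × 2 = 529,200,000 bytes.
Track D: 8,000 × 3,000 × 3 × 2 = 144,000,000 bytes.
Track E: 36,000 × 3,000 × 3 × 1 = 324,000,000 bytes.
Total = 3,661,800,000 bytes = 3661.80 MB.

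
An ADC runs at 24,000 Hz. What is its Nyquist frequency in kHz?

12 kHz

Nyquist frequency = sample rate / 2 = 24,000 / 2 = 12 kHz.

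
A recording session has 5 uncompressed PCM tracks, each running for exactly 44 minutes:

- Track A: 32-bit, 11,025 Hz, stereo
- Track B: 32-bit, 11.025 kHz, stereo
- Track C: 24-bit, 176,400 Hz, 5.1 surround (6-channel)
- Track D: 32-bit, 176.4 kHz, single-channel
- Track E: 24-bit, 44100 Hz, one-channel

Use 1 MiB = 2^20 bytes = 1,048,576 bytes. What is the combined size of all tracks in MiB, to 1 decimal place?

10547.9 MiB

exactly 44 minutes = 2,640 s.
Track A: 11,025 × 2,640 × 4 × 2 = 232,848,000 bytes.
Track B: 11,025 × 2,640 × 4 × 2 = 232,848,000 bytes.
Track C: 176,400 × 2,640 × 3 × 6 = 8,382,528,000 bytes.
Track D: 176,400 × 2,640 × 4 × 1 = 1,862,784,000 bytes.
Track E: 44,100 × 2,640 × 3 × 1 = 349,272,000 bytes.
Total = 11,060,280,000 bytes = 10547.9 MiB.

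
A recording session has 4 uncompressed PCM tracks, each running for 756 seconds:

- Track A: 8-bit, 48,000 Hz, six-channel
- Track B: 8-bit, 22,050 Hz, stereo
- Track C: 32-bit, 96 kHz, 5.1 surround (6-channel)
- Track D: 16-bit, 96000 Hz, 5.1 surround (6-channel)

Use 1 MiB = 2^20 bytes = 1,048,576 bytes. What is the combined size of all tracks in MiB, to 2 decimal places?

Track A: 48,000 × 756 × 1 × 6 = 217,728,000 bytes.
Track B: 22,050 × 756 × 1 × 2 = 33,339,600 bytes.
Track C: 96,000 × 756 × 4 × 6 = 1,741,824,000 bytes.
Track D: 96,000 × 756 × 2 × 6 = 870,912,000 bytes.
Total = 2,863,803,600 bytes = 2731.14 MiB.

2731.14 MiB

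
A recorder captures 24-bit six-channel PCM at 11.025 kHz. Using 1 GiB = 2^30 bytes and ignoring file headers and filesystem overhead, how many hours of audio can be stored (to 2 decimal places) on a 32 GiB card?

48.09 hours

Uncompressed byte rate = 11,025 × 3 × 6 = 198,450 bytes/s.
Capacity = 32 × 1,073,741,824 = 34,359,738,368 bytes.
34,359,738,368 / 198,450 ≈ 173140.53 s → 48.09 hours.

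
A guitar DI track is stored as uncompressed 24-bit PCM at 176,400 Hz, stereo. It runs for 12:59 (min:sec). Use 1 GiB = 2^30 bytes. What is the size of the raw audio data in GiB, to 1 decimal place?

Duration = 12:59 (min:sec) = 779 s.
Bytes = 176,400 samples/s × 779 s × 3 bytes/sample × 2 ch = 824,493,600 bytes.
824,493,600 / 1,073,741,824 = 0.8 GiB.

0.8 GiB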